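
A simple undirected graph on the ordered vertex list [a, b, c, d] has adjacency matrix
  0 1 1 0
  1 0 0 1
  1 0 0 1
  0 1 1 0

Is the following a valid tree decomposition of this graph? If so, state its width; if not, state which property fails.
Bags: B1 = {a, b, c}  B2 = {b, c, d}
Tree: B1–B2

Yes; width 2.

Every vertex of G appears in some bag (union = {a, b, c, d}); every edge is covered by a bag; and for each vertex v the set of bags containing v is connected in the bag tree. The decomposition is therefore valid. The largest bag has 3 vertices, so the width is 2.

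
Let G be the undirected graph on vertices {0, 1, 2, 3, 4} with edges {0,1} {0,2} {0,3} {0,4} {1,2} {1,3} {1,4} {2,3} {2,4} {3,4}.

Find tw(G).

4

A width-4 tree decomposition is:
Bags: B1 = {0, 1, 2, 3, 4}
Tree: (single bag)
With just one bag of size 5, the width is 5 − 1 = 4, so tw(G) ≤ 4. For the lower bound, the 5 vertices {0, 1, 2, 3, 4} are pairwise adjacent, and any tree decomposition puts a clique entirely inside one bag — forcing width ≥ 4. The upper and lower bounds meet at 4, so that is the treewidth.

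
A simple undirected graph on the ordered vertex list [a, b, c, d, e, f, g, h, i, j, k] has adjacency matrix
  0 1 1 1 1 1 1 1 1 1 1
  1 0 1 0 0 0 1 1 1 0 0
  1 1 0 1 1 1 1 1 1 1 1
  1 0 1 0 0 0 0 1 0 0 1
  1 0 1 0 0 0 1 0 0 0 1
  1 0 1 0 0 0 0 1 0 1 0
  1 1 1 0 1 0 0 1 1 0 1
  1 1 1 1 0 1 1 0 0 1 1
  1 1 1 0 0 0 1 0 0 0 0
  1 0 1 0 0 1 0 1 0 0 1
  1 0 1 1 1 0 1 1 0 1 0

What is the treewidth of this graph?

A width-4 tree decomposition is:
Bags: B1 = {a, c, h, j, k}  B2 = {a, c, g, h, k}  B3 = {a, c, f, h, j}  B4 = {a, c, e, g, k}  B5 = {a, b, c, g, h}  B6 = {a, b, c, g, i}  B7 = {a, c, d, h, k}
Tree: B1–B2, B1–B3, B2–B4, B2–B5, B5–B6, B2–B7
Each bag holds 5 vertices, so the decomposition has width 4, which upper-bounds the treewidth. For the lower bound, the 5 vertices {a, c, e, g, k} are pairwise adjacent, and any tree decomposition puts a clique entirely inside one bag — forcing width ≥ 4. Hence tw(G) = 4 exactly.

4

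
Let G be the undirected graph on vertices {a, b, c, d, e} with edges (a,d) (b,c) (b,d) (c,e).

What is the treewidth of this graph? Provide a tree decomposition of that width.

Each bag holds 2 vertices, so the decomposition has width 1, which upper-bounds the treewidth. Since G has at least one edge (e.g. c–b), it is not an edgeless graph, so tw(G) ≥ 1. Combining the bounds, tw(G) = 1.

Treewidth 1.
One optimal decomposition is:
Bags: B1 = {b, c}  B2 = {b, d}  B3 = {c, e}  B4 = {a, d}
Tree: B1–B2, B1–B3, B2–B4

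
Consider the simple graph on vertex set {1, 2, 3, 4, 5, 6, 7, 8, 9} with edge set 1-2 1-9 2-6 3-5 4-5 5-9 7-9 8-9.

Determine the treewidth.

A width-1 tree decomposition is:
Bags: B1 = {5, 9}  B2 = {7, 9}  B3 = {8, 9}  B4 = {1, 9}  B5 = {4, 5}  B6 = {3, 5}  B7 = {1, 2}  B8 = {2, 6}
Tree: B1–B2, B2–B3, B1–B4, B1–B5, B5–B6, B4–B7, B7–B8
The largest bag has 2 vertices, giving width 1; this decomposition certifies tw(G) ≤ 1. G has an edge, so its treewidth is at least 1. Combining the bounds, tw(G) = 1.

1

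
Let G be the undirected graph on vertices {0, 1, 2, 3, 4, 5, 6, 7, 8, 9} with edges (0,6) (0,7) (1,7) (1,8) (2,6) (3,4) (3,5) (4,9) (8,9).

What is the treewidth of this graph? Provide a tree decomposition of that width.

Every bag has size at most 2, so the width is 2 − 1 = 1 and tw(G) ≤ 1. Since G has at least one edge (e.g. 5–3), it is not an edgeless graph, so tw(G) ≥ 1. Hence tw(G) = 1 exactly.

Treewidth 1.
Bags: B1 = {3, 5}  B2 = {3, 4}  B3 = {4, 9}  B4 = {8, 9}  B5 = {1, 8}  B6 = {1, 7}  B7 = {0, 7}  B8 = {0, 6}  B9 = {2, 6}
Tree: B1–B2, B2–B3, B3–B4, B4–B5, B5–B6, B6–B7, B7–B8, B8–B9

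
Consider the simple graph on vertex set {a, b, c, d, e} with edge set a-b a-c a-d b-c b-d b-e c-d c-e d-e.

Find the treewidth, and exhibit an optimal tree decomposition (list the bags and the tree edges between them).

Treewidth 3.
One such decomposition:
Bags: B1 = {a, b, c, d}  B2 = {b, c, d, e}
Tree: B1–B2

Each bag holds 4 vertices, so the decomposition has width 3, which upper-bounds the treewidth. On the other hand G contains the 4-clique {b, c, d, e}. A clique must lie in a single bag of any decomposition, so no decomposition can have width below 3. Therefore the treewidth is 3.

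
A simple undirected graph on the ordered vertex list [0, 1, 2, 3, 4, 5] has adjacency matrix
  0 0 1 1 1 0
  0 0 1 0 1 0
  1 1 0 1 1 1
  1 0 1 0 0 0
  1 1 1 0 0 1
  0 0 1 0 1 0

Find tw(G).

A width-2 tree decomposition is:
Bags: B1 = {0, 2, 3}  B2 = {0, 2, 4}  B3 = {2, 4, 5}  B4 = {1, 2, 4}
Tree: B1–B2, B2–B3, B3–B4
Every bag has size at most 3, so the width is 3 − 1 = 2 and tw(G) ≤ 2. On the other hand G contains the 3-clique {0, 2, 3}. A clique must lie in a single bag of any decomposition, so no decomposition can have width below 2. Therefore the treewidth is 2.

2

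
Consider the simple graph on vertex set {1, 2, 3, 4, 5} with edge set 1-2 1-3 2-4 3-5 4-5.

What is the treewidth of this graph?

A width-2 tree decomposition is:
Bags: B1 = {2, 4, 5}  B2 = {2, 3, 5}  B3 = {1, 2, 3}
Tree: B1–B2, B2–B3
Every bag has size at most 3, so the width is 3 − 1 = 2 and tw(G) ≤ 2. Since 2–4–5–3–1–2 is a cycle in G, G is not acyclic. Forests are exactly the graphs of treewidth ≤ 1, so tw(G) ≥ 2. Combining the bounds, tw(G) = 2.

2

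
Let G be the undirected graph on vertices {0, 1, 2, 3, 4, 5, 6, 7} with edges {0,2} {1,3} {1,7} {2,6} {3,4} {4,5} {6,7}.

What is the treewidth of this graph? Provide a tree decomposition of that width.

Each bag holds 2 vertices, so the decomposition has width 1, which upper-bounds the treewidth. G has an edge, so its treewidth is at least 1. The upper and lower bounds meet at 1, so that is the treewidth.

Treewidth 1.
Bags: B1 = {4, 5}  B2 = {3, 4}  B3 = {1, 3}  B4 = {1, 7}  B5 = {6, 7}  B6 = {2, 6}  B7 = {0, 2}
Tree: B1–B2, B2–B3, B3–B4, B4–B5, B5–B6, B6–B7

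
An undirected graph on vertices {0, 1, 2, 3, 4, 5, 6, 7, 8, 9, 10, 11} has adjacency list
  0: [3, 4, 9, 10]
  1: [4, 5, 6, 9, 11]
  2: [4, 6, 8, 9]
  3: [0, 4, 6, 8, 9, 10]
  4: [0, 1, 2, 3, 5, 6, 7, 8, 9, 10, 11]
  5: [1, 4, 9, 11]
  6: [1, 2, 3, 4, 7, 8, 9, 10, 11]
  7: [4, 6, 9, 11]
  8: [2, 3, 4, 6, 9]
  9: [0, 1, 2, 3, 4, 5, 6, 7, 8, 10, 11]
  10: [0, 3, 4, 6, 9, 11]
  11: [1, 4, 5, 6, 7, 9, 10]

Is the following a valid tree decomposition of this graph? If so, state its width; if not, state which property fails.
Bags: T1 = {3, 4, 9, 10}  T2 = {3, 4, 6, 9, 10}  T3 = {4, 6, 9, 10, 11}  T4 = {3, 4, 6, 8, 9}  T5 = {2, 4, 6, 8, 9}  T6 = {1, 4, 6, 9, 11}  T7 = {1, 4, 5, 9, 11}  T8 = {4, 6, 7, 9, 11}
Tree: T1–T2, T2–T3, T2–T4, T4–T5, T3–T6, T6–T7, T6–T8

A tree decomposition must satisfy three properties: every vertex lies in some bag; for every edge, both endpoints lie together in some bag; and for every vertex, the bags containing it form a connected subtree. Here vertex 0 appears in no bag, so the decomposition is invalid.

No — vertex 0 appears in no bag.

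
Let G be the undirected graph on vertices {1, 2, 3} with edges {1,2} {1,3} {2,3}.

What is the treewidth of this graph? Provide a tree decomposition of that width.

With just one bag of size 3, the width is 3 − 1 = 2, so tw(G) ≤ 2. For the lower bound, the 3 vertices {1, 2, 3} are pairwise adjacent, and any tree decomposition puts a clique entirely inside one bag — forcing width ≥ 2. Hence tw(G) = 2 exactly.

Treewidth 2.
One optimal decomposition is:
Bags: B1 = {1, 2, 3}
Tree: (single bag)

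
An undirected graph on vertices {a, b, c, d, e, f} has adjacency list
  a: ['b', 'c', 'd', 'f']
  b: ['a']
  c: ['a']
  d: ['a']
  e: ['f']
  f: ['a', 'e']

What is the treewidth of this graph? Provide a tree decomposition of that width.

Treewidth 1.
Bags: B1 = {a, f}  B2 = {a, c}  B3 = {a, d}  B4 = {e, f}  B5 = {a, b}
Tree: B1–B2, B1–B3, B1–B4, B1–B5

Each bag holds 2 vertices, so the decomposition has width 1, which upper-bounds the treewidth. G has an edge, so its treewidth is at least 1. Therefore the treewidth is 1.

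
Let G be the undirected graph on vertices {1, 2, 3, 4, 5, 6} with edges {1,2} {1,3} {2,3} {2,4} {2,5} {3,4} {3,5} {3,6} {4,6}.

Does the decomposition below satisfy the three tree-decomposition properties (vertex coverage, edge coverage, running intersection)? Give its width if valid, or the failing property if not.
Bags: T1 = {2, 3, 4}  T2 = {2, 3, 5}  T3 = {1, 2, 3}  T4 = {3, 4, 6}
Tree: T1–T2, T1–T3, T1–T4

Yes; width 2.

Every vertex of G appears in some bag (union = {1, 2, 3, 4, 5, 6}); every edge is covered by a bag; and for each vertex v the set of bags containing v is connected in the bag tree. The decomposition is therefore valid. The largest bag has 3 vertices, so the width is 2.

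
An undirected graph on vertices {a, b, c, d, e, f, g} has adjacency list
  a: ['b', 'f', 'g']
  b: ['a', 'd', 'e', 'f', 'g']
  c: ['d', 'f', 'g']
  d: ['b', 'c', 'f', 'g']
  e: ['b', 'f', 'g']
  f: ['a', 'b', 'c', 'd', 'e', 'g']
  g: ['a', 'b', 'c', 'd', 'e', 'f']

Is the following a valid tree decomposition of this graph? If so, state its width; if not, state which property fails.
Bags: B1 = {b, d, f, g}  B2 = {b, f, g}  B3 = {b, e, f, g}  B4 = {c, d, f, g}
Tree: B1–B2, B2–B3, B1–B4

A tree decomposition must satisfy three properties: every vertex lies in some bag; for every edge, both endpoints lie together in some bag; and for every vertex, the bags containing it form a connected subtree. Here vertex a appears in no bag, so the decomposition is invalid.

No — vertex a appears in no bag.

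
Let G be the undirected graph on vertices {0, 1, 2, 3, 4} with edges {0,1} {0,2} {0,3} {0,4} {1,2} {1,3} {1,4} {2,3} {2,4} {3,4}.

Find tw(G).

A width-4 tree decomposition is:
Bags: B1 = {0, 1, 2, 3, 4}
Tree: (single bag)
With just one bag of size 5, the width is 5 − 1 = 4, so tw(G) ≤ 4. For the lower bound, the 5 vertices {0, 1, 2, 3, 4} are pairwise adjacent, and any tree decomposition puts a clique entirely inside one bag — forcing width ≥ 4. Combining the bounds, tw(G) = 4.

4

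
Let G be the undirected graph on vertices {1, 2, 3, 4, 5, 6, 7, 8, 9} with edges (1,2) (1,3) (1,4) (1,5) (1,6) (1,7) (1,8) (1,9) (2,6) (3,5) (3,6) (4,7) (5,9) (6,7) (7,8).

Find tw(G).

A width-2 tree decomposition is:
Bags: B1 = {1, 7, 8}  B2 = {1, 6, 7}  B3 = {1, 4, 7}  B4 = {1, 3, 6}  B5 = {1, 3, 5}  B6 = {1, 5, 9}  B7 = {1, 2, 6}
Tree: B1–B2, B1–B3, B2–B4, B4–B5, B5–B6, B4–B7
The largest bag has 3 vertices, giving width 2; this decomposition certifies tw(G) ≤ 2. Conversely, {1, 4, 7} is a clique of size 3, and the vertices of any clique must share a bag in every tree decomposition; so some bag has ≥ 3 vertices and tw(G) ≥ 2. Therefore the treewidth is 2.

2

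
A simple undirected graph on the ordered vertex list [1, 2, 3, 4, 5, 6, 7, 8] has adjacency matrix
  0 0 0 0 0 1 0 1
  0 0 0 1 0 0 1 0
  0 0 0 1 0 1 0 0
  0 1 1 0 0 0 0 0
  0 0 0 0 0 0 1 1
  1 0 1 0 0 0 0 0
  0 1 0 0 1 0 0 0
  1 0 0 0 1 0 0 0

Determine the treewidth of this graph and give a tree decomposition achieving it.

Every bag has size at most 3, so the width is 3 − 1 = 2 and tw(G) ≤ 2. The edges 3–4–2–7–5–8–1–6–3 form a cycle, so G is not a tree and its treewidth is at least 2. Therefore the treewidth is 2.

Treewidth 2.
Bags: B1 = {2, 3, 4}  B2 = {2, 3, 7}  B3 = {3, 5, 7}  B4 = {3, 5, 8}  B5 = {1, 3, 8}  B6 = {1, 3, 6}
Tree: B1–B2, B2–B3, B3–B4, B4–B5, B5–B6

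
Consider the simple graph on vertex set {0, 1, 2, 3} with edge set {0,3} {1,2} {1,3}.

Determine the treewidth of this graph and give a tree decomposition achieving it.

The largest bag has 2 vertices, giving width 1; this decomposition certifies tw(G) ≤ 1. Any graph with an edge has treewidth ≥ 1, and G has the edge 0–3. Hence tw(G) = 1 exactly.

Treewidth 1.
Bags: B1 = {0, 3}  B2 = {1, 3}  B3 = {1, 2}
Tree: B1–B2, B2–B3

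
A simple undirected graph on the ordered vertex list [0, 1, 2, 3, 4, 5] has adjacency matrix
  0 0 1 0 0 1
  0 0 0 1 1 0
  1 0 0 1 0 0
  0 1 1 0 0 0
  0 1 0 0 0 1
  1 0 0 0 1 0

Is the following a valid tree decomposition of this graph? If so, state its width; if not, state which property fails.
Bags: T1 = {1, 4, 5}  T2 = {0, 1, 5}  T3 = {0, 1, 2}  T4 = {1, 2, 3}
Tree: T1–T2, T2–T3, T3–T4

Yes; width 2.

Vertex coverage: the bags together contain {0, 1, 2, 3, 4, 5}, the full vertex set. Edge coverage: each edge of G has both endpoints in at least one bag. Running intersection: for every vertex, the bags containing it form a connected subtree. All three properties hold, so this is a valid tree decomposition of width max|bag| − 1 = 2, and hence tw(G) ≤ 2.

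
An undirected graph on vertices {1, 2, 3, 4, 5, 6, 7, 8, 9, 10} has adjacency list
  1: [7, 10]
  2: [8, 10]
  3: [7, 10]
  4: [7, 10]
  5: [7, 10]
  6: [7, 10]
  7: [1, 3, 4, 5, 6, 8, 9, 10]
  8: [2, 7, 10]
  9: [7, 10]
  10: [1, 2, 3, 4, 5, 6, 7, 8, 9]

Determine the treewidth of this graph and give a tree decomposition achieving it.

Treewidth 2.
One optimal decomposition is:
Bags: B1 = {1, 7, 10}  B2 = {4, 7, 10}  B3 = {3, 7, 10}  B4 = {6, 7, 10}  B5 = {7, 8, 10}  B6 = {2, 8, 10}  B7 = {7, 9, 10}  B8 = {5, 7, 10}
Tree: B1–B2, B2–B3, B3–B4, B1–B5, B5–B6, B3–B7, B2–B8

The largest bag has 3 vertices, giving width 2; this decomposition certifies tw(G) ≤ 2. On the other hand G contains the 3-clique {2, 8, 10}. A clique must lie in a single bag of any decomposition, so no decomposition can have width below 2. The upper and lower bounds meet at 2, so that is the treewidth.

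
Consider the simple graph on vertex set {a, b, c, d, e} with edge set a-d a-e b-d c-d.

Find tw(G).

1

A width-1 tree decomposition is:
Bags: B1 = {b, d}  B2 = {a, d}  B3 = {a, e}  B4 = {c, d}
Tree: B1–B2, B2–B3, B1–B4
The largest bag has 2 vertices, giving width 1; this decomposition certifies tw(G) ≤ 1. Any graph with an edge has treewidth ≥ 1, and G has the edge b–d. The upper and lower bounds meet at 1, so that is the treewidth.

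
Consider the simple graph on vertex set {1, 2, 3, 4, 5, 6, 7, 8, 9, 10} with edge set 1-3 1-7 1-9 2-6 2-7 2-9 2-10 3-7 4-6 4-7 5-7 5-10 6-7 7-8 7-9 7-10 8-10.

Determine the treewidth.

A width-2 tree decomposition is:
Bags: B1 = {2, 7, 10}  B2 = {2, 7, 9}  B3 = {5, 7, 10}  B4 = {2, 6, 7}  B5 = {7, 8, 10}  B6 = {1, 7, 9}  B7 = {1, 3, 7}  B8 = {4, 6, 7}
Tree: B1–B2, B1–B3, B1–B4, B3–B5, B2–B6, B6–B7, B4–B8
Every bag has size at most 3, so the width is 3 − 1 = 2 and tw(G) ≤ 2. Conversely, {1, 7, 9} is a clique of size 3, and the vertices of any clique must share a bag in every tree decomposition; so some bag has ≥ 3 vertices and tw(G) ≥ 2. Therefore the treewidth is 2.

2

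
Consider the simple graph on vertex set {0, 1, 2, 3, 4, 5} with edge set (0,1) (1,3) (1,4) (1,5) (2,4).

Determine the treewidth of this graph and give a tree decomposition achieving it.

Each bag holds 2 vertices, so the decomposition has width 1, which upper-bounds the treewidth. G has an edge, so its treewidth is at least 1. Hence tw(G) = 1 exactly.

Treewidth 1.
One such decomposition:
Bags: B1 = {1, 4}  B2 = {0, 1}  B3 = {1, 3}  B4 = {2, 4}  B5 = {1, 5}
Tree: B1–B2, B1–B3, B1–B4, B1–B5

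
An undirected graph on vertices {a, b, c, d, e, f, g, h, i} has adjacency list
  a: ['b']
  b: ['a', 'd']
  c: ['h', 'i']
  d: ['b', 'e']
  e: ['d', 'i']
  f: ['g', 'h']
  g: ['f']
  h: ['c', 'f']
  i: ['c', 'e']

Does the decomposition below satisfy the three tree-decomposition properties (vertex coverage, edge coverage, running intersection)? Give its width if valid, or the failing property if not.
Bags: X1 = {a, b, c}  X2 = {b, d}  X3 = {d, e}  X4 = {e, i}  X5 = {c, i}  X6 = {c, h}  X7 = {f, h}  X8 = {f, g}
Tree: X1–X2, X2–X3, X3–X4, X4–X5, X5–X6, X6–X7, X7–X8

No — bags containing vertex c are not connected in the tree.

A tree decomposition must satisfy three properties: every vertex lies in some bag; for every edge, both endpoints lie together in some bag; and for every vertex, the bags containing it form a connected subtree. Here bags containing vertex c are not connected in the tree, so the decomposition is invalid.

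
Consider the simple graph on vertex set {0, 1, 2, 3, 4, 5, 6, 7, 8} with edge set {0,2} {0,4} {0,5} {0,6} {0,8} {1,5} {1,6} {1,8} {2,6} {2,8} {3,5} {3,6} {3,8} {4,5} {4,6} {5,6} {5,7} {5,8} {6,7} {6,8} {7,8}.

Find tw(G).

3

A width-3 tree decomposition is:
Bags: B1 = {0, 5, 6, 8}  B2 = {5, 6, 7, 8}  B3 = {1, 5, 6, 8}  B4 = {0, 2, 6, 8}  B5 = {3, 5, 6, 8}  B6 = {0, 4, 5, 6}
Tree: B1–B2, B2–B3, B1–B4, B2–B5, B1–B6
The largest bag has 4 vertices, giving width 3; this decomposition certifies tw(G) ≤ 3. On the other hand G contains the 4-clique {0, 2, 6, 8}. A clique must lie in a single bag of any decomposition, so no decomposition can have width below 3. Therefore the treewidth is 3.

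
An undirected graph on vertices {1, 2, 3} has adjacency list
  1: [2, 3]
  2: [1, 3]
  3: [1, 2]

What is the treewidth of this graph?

A width-2 tree decomposition is:
Bags: B1 = {1, 2, 3}
Tree: (single bag)
A single bag containing all 3 vertices is trivially a valid decomposition of width 2. Conversely, {1, 2, 3} is a clique of size 3, and the vertices of any clique must share a bag in every tree decomposition; so some bag has ≥ 3 vertices and tw(G) ≥ 2. Hence tw(G) = 2 exactly.

2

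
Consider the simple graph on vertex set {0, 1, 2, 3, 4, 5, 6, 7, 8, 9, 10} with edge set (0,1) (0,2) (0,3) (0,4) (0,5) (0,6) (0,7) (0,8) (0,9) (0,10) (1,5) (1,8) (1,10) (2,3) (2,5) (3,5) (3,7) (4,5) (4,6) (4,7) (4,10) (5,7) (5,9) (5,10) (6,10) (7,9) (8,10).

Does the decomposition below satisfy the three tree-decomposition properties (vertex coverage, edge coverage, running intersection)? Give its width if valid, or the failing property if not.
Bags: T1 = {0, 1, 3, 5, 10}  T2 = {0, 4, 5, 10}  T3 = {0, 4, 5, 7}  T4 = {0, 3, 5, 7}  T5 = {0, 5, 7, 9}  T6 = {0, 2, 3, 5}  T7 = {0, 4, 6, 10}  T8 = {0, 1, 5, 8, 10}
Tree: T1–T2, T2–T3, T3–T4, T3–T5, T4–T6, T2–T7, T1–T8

No — bags containing vertex 3 are not connected in the tree.

A tree decomposition must satisfy three properties: every vertex lies in some bag; for every edge, both endpoints lie together in some bag; and for every vertex, the bags containing it form a connected subtree. Here bags containing vertex 3 are not connected in the tree, so the decomposition is invalid.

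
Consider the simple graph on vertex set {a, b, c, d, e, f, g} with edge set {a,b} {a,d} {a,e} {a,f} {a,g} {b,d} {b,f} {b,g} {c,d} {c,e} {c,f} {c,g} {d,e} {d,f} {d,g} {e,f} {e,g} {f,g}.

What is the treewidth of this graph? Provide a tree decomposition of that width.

The largest bag has 5 vertices, giving width 4; this decomposition certifies tw(G) ≤ 4. Conversely, {c, d, e, f, g} is a clique of size 5, and the vertices of any clique must share a bag in every tree decomposition; so some bag has ≥ 5 vertices and tw(G) ≥ 4. The upper and lower bounds meet at 4, so that is the treewidth.

Treewidth 4.
One optimal decomposition is:
Bags: B1 = {a, d, e, f, g}  B2 = {a, b, d, f, g}  B3 = {c, d, e, f, g}
Tree: B1–B2, B1–B3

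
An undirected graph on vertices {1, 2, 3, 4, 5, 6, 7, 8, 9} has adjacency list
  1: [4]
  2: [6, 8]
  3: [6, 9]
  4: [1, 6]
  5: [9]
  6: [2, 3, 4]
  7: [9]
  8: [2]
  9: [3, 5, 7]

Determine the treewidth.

1

A width-1 tree decomposition is:
Bags: B1 = {3, 9}  B2 = {7, 9}  B3 = {5, 9}  B4 = {3, 6}  B5 = {4, 6}  B6 = {2, 6}  B7 = {2, 8}  B8 = {1, 4}
Tree: B1–B2, B2–B3, B1–B4, B4–B5, B5–B6, B6–B7, B5–B8
The largest bag has 2 vertices, giving width 1; this decomposition certifies tw(G) ≤ 1. G has an edge, so its treewidth is at least 1. Therefore the treewidth is 1.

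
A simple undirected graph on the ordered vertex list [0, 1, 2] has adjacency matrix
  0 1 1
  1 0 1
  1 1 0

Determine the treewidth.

A width-2 tree decomposition is:
Bags: B1 = {0, 1, 2}
Tree: (single bag)
A single bag containing all 3 vertices is trivially a valid decomposition of width 2. On the other hand G contains the 3-clique {0, 1, 2}. A clique must lie in a single bag of any decomposition, so no decomposition can have width below 2. Hence tw(G) = 2 exactly.

2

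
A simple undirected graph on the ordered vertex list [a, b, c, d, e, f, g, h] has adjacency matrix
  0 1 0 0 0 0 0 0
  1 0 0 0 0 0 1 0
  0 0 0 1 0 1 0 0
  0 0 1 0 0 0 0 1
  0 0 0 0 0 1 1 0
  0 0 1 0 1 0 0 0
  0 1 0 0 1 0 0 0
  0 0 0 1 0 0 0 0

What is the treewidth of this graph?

A width-1 tree decomposition is:
Bags: B1 = {a, b}  B2 = {b, g}  B3 = {e, g}  B4 = {e, f}  B5 = {c, f}  B6 = {c, d}  B7 = {d, h}
Tree: B1–B2, B2–B3, B3–B4, B4–B5, B5–B6, B6–B7
The largest bag has 2 vertices, giving width 1; this decomposition certifies tw(G) ≤ 1. G has an edge, so its treewidth is at least 1. Hence tw(G) = 1 exactly.

1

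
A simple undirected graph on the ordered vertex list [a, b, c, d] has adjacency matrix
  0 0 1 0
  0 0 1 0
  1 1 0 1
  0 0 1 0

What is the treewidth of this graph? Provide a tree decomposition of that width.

Every bag has size at most 2, so the width is 2 − 1 = 1 and tw(G) ≤ 1. G has an edge, so its treewidth is at least 1. Hence tw(G) = 1 exactly.

Treewidth 1.
One such decomposition:
Bags: B1 = {c, d}  B2 = {b, c}  B3 = {a, c}
Tree: B1–B2, B1–B3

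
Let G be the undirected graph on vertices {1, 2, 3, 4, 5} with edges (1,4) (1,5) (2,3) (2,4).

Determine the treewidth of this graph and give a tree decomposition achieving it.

Treewidth 1.
One optimal decomposition is:
Bags: B1 = {2, 3}  B2 = {2, 4}  B3 = {1, 4}  B4 = {1, 5}
Tree: B1–B2, B2–B3, B3–B4

Every bag has size at most 2, so the width is 2 − 1 = 1 and tw(G) ≤ 1. Any graph with an edge has treewidth ≥ 1, and G has the edge 3–2. Hence tw(G) = 1 exactly.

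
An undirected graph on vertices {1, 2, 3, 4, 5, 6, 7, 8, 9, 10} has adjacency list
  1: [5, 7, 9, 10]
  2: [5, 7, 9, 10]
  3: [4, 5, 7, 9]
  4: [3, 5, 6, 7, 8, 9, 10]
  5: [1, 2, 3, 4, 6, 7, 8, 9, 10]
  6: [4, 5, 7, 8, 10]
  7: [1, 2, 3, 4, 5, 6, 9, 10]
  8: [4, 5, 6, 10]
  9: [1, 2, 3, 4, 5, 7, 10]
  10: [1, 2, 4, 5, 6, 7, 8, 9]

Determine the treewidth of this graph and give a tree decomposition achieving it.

Treewidth 4.
One such decomposition:
Bags: B1 = {3, 4, 5, 7, 9}  B2 = {4, 5, 7, 9, 10}  B3 = {4, 5, 6, 7, 10}  B4 = {1, 5, 7, 9, 10}  B5 = {2, 5, 7, 9, 10}  B6 = {4, 5, 6, 8, 10}
Tree: B1–B2, B2–B3, B2–B4, B4–B5, B3–B6

Every bag has size at most 5, so the width is 5 − 1 = 4 and tw(G) ≤ 4. On the other hand G contains the 5-clique {4, 5, 6, 8, 10}. A clique must lie in a single bag of any decomposition, so no decomposition can have width below 4. The upper and lower bounds meet at 4, so that is the treewidth.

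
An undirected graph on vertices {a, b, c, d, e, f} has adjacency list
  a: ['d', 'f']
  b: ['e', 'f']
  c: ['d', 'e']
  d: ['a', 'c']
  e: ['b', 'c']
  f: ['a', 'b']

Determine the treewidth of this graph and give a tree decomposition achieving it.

Each bag holds 3 vertices, so the decomposition has width 2, which upper-bounds the treewidth. Since a–f–b–e–c–d–a is a cycle in G, G is not acyclic. Forests are exactly the graphs of treewidth ≤ 1, so tw(G) ≥ 2. The upper and lower bounds meet at 2, so that is the treewidth.

Treewidth 2.
One such decomposition:
Bags: B1 = {a, b, f}  B2 = {a, b, e}  B3 = {a, c, e}  B4 = {a, c, d}
Tree: B1–B2, B2–B3, B3–B4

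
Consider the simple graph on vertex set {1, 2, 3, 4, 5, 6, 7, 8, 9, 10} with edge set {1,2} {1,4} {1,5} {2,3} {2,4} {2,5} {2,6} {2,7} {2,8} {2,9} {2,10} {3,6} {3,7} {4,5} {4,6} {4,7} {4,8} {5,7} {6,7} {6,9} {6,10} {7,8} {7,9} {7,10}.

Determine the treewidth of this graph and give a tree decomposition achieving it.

Treewidth 3.
One optimal decomposition is:
Bags: B1 = {2, 4, 6, 7}  B2 = {2, 4, 5, 7}  B3 = {2, 6, 7, 9}  B4 = {2, 6, 7, 10}  B5 = {2, 4, 7, 8}  B6 = {1, 2, 4, 5}  B7 = {2, 3, 6, 7}
Tree: B1–B2, B1–B3, B1–B4, B1–B5, B2–B6, B3–B7

Each bag holds 4 vertices, so the decomposition has width 3, which upper-bounds the treewidth. On the other hand G contains the 4-clique {1, 2, 4, 5}. A clique must lie in a single bag of any decomposition, so no decomposition can have width below 3. Hence tw(G) = 3 exactly.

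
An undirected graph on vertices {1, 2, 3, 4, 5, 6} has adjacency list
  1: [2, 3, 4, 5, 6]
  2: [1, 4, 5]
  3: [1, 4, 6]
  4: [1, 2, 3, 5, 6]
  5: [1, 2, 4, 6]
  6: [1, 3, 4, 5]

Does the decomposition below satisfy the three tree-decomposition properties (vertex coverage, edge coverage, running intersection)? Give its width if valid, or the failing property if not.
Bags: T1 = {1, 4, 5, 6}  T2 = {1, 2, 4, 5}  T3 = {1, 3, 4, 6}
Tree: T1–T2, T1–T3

Yes; width 3.

Vertex coverage: the bags together contain {1, 2, 3, 4, 5, 6}, the full vertex set. Edge coverage: each edge of G has both endpoints in at least one bag. Running intersection: for every vertex, the bags containing it form a connected subtree. All three properties hold, so this is a valid tree decomposition of width max|bag| − 1 = 3, and hence tw(G) ≤ 3.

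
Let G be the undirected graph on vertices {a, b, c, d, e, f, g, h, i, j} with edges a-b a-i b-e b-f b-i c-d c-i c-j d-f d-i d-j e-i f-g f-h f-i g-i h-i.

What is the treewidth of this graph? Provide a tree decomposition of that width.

The largest bag has 3 vertices, giving width 2; this decomposition certifies tw(G) ≤ 2. For the lower bound, the 3 vertices {c, d, j} are pairwise adjacent, and any tree decomposition puts a clique entirely inside one bag — forcing width ≥ 2. The upper and lower bounds meet at 2, so that is the treewidth.

Treewidth 2.
One optimal decomposition is:
Bags: B1 = {b, f, i}  B2 = {b, e, i}  B3 = {d, f, i}  B4 = {f, g, i}  B5 = {f, h, i}  B6 = {c, d, i}  B7 = {c, d, j}  B8 = {a, b, i}
Tree: B1–B2, B1–B3, B1–B4, B4–B5, B3–B6, B6–B7, B1–B8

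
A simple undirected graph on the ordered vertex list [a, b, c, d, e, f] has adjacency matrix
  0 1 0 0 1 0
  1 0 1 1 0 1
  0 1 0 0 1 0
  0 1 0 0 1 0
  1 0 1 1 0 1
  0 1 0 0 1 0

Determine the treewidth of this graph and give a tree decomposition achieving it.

Every bag has size at most 3, so the width is 3 − 1 = 2 and tw(G) ≤ 2. The edges d–e–a–b–d form a cycle, so G is not a tree and its treewidth is at least 2. Combining the bounds, tw(G) = 2.

Treewidth 2.
One such decomposition:
Bags: B1 = {b, d, e}  B2 = {a, b, e}  B3 = {b, e, f}  B4 = {b, c, e}
Tree: B1–B2, B2–B3, B3–B4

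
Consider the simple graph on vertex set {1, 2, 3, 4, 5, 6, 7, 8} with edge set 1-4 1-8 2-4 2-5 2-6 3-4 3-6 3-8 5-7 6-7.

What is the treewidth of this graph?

2

A width-2 tree decomposition is:
Bags: B1 = {2, 5, 7}  B2 = {2, 6, 7}  B3 = {2, 4, 6}  B4 = {3, 4, 6}  B5 = {1, 3, 4}  B6 = {1, 3, 8}
Tree: B1–B2, B2–B3, B3–B4, B4–B5, B5–B6
Every bag has size at most 3, so the width is 3 − 1 = 2 and tw(G) ≤ 2. For the lower bound, G contains the cycle 5–7–6–2–5, so G is not a forest; only forests have treewidth ≤ 1, hence tw(G) ≥ 2. Therefore the treewidth is 2.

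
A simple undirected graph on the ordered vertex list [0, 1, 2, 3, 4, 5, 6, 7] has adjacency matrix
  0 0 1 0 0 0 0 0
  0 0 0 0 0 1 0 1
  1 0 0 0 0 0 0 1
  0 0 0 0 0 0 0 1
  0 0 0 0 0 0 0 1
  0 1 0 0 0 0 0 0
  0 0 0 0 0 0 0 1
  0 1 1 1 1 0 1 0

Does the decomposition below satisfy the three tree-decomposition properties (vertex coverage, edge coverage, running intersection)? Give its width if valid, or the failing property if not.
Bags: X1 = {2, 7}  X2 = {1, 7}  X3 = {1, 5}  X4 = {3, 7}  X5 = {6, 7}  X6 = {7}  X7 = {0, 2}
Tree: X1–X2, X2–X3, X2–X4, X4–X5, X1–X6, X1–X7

A tree decomposition must satisfy three properties: every vertex lies in some bag; for every edge, both endpoints lie together in some bag; and for every vertex, the bags containing it form a connected subtree. Here vertex 4 appears in no bag, so the decomposition is invalid.

No — vertex 4 appears in no bag.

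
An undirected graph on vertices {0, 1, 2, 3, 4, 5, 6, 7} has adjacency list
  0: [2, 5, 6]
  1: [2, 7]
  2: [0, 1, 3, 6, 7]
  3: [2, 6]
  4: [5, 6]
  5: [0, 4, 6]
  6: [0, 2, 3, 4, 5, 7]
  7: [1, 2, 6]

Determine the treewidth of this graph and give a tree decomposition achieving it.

Treewidth 2.
One such decomposition:
Bags: B1 = {2, 3, 6}  B2 = {2, 6, 7}  B3 = {0, 2, 6}  B4 = {0, 5, 6}  B5 = {4, 5, 6}  B6 = {1, 2, 7}
Tree: B1–B2, B1–B3, B3–B4, B4–B5, B2–B6

Every bag has size at most 3, so the width is 3 − 1 = 2 and tw(G) ≤ 2. Conversely, {1, 2, 7} is a clique of size 3, and the vertices of any clique must share a bag in every tree decomposition; so some bag has ≥ 3 vertices and tw(G) ≥ 2. Combining the bounds, tw(G) = 2.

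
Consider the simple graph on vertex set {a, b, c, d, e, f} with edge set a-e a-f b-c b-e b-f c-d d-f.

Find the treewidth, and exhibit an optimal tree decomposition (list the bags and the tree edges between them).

Treewidth 2.
One such decomposition:
Bags: B1 = {c, d, f}  B2 = {b, c, f}  B3 = {a, b, f}  B4 = {a, b, e}
Tree: B1–B2, B2–B3, B3–B4

Each bag holds 3 vertices, so the decomposition has width 2, which upper-bounds the treewidth. For the lower bound, G contains the cycle d–c–b–f–d, so G is not a forest; only forests have treewidth ≤ 1, hence tw(G) ≥ 2. Combining the bounds, tw(G) = 2.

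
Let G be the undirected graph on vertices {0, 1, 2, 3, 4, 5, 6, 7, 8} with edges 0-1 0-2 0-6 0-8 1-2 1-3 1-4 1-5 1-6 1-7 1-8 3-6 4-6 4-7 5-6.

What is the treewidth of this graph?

2

A width-2 tree decomposition is:
Bags: B1 = {0, 1, 6}  B2 = {1, 5, 6}  B3 = {1, 4, 6}  B4 = {0, 1, 2}  B5 = {0, 1, 8}  B6 = {1, 3, 6}  B7 = {1, 4, 7}
Tree: B1–B2, B2–B3, B1–B4, B1–B5, B1–B6, B3–B7
Every bag has size at most 3, so the width is 3 − 1 = 2 and tw(G) ≤ 2. On the other hand G contains the 3-clique {0, 1, 8}. A clique must lie in a single bag of any decomposition, so no decomposition can have width below 2. The upper and lower bounds meet at 2, so that is the treewidth.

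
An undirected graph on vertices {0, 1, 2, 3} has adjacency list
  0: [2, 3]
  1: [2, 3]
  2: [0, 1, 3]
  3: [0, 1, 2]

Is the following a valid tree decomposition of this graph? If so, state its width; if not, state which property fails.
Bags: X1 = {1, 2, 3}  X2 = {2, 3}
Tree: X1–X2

A tree decomposition must satisfy three properties: every vertex lies in some bag; for every edge, both endpoints lie together in some bag; and for every vertex, the bags containing it form a connected subtree. Here vertex 0 appears in no bag, so the decomposition is invalid.

No — vertex 0 appears in no bag.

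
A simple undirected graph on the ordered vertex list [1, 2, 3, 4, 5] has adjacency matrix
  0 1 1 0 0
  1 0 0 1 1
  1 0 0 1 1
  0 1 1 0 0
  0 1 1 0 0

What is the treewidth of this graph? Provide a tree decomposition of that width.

Treewidth 2.
Bags: B1 = {1, 2, 3}  B2 = {2, 3, 5}  B3 = {2, 3, 4}
Tree: B1–B2, B2–B3

The largest bag has 3 vertices, giving width 2; this decomposition certifies tw(G) ≤ 2. Since 1–3–5–2–1 is a cycle in G, G is not acyclic. Forests are exactly the graphs of treewidth ≤ 1, so tw(G) ≥ 2. Hence tw(G) = 2 exactly.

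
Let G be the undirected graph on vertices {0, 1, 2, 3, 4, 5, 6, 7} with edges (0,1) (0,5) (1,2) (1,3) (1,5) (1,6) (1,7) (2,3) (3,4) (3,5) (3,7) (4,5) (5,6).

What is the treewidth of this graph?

A width-2 tree decomposition is:
Bags: B1 = {1, 3, 5}  B2 = {1, 5, 6}  B3 = {0, 1, 5}  B4 = {3, 4, 5}  B5 = {1, 3, 7}  B6 = {1, 2, 3}
Tree: B1–B2, B2–B3, B1–B4, B1–B5, B1–B6
Each bag holds 3 vertices, so the decomposition has width 2, which upper-bounds the treewidth. On the other hand G contains the 3-clique {0, 1, 5}. A clique must lie in a single bag of any decomposition, so no decomposition can have width below 2. Hence tw(G) = 2 exactly.

2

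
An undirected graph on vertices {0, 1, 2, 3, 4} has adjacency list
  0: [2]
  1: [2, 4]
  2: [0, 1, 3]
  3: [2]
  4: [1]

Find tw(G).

A width-1 tree decomposition is:
Bags: B1 = {1, 2}  B2 = {2, 3}  B3 = {0, 2}  B4 = {1, 4}
Tree: B1–B2, B2–B3, B1–B4
The largest bag has 2 vertices, giving width 1; this decomposition certifies tw(G) ≤ 1. Any graph with an edge has treewidth ≥ 1, and G has the edge 2–1. The upper and lower bounds meet at 1, so that is the treewidth.

1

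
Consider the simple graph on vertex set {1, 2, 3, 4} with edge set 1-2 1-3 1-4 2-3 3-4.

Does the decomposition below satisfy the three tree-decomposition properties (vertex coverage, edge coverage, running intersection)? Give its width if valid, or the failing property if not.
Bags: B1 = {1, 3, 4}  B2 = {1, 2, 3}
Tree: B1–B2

Vertex coverage: the bags together contain {1, 2, 3, 4}, the full vertex set. Edge coverage: each edge of G has both endpoints in at least one bag. Running intersection: for every vertex, the bags containing it form a connected subtree. All three properties hold, so this is a valid tree decomposition of width max|bag| − 1 = 2, and hence tw(G) ≤ 2.

Yes; width 2.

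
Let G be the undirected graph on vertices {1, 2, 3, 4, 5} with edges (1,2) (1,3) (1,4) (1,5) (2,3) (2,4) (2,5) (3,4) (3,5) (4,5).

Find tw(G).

A width-4 tree decomposition is:
Bags: B1 = {1, 2, 3, 4, 5}
Tree: (single bag)
With just one bag of size 5, the width is 5 − 1 = 4, so tw(G) ≤ 4. On the other hand G contains the 5-clique {1, 2, 3, 4, 5}. A clique must lie in a single bag of any decomposition, so no decomposition can have width below 4. Combining the bounds, tw(G) = 4.

4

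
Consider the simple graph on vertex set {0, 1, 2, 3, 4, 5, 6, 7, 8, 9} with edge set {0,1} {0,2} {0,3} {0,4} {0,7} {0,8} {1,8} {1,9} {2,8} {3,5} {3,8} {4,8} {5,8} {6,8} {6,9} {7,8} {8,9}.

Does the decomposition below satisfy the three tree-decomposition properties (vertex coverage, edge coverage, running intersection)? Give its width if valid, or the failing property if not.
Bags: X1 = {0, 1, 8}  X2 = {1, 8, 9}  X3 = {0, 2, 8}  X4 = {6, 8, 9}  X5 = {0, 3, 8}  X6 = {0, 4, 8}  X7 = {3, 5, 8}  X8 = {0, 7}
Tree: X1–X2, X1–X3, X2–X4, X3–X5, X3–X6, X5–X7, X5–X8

A tree decomposition must satisfy three properties: every vertex lies in some bag; for every edge, both endpoints lie together in some bag; and for every vertex, the bags containing it form a connected subtree. Here edge (8,7) lies in no bag, so the decomposition is invalid.

No — edge (8,7) lies in no bag.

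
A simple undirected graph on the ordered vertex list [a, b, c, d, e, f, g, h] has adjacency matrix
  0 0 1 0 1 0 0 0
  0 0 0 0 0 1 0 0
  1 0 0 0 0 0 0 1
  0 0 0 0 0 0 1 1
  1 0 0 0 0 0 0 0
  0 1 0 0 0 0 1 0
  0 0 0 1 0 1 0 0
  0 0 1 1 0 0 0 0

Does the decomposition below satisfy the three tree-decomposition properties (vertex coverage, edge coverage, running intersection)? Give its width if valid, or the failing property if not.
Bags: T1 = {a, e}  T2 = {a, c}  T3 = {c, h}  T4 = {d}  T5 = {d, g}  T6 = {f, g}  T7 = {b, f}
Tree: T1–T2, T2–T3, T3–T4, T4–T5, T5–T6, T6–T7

A tree decomposition must satisfy three properties: every vertex lies in some bag; for every edge, both endpoints lie together in some bag; and for every vertex, the bags containing it form a connected subtree. Here edge (h,d) lies in no bag, so the decomposition is invalid.

No — edge (h,d) lies in no bag.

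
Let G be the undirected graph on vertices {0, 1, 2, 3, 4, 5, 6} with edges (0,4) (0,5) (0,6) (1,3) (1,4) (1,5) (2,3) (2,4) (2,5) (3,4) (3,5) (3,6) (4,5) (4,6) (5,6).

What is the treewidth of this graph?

A width-3 tree decomposition is:
Bags: B1 = {0, 4, 5, 6}  B2 = {3, 4, 5, 6}  B3 = {1, 3, 4, 5}  B4 = {2, 3, 4, 5}
Tree: B1–B2, B2–B3, B3–B4
Each bag holds 4 vertices, so the decomposition has width 3, which upper-bounds the treewidth. Conversely, {0, 4, 5, 6} is a clique of size 4, and the vertices of any clique must share a bag in every tree decomposition; so some bag has ≥ 4 vertices and tw(G) ≥ 3. Combining the bounds, tw(G) = 3.

3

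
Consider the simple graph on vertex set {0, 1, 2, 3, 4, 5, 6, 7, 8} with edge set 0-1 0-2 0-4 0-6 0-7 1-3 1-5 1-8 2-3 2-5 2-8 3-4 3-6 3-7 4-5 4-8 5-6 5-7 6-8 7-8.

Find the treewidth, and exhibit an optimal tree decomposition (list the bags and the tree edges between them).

The largest bag has 5 vertices, giving width 4; this decomposition certifies tw(G) ≤ 4. For the lower bound: the 5 vertex sets {0,6}, {1,5}, {2,8}, {3}, {7} are disjoint, each induces a connected subgraph, and every pair is joined by at least one edge of G. Contracting each set to a single vertex therefore yields K_{5} as a minor, and since treewidth is minor-monotone, tw(G) ≥ tw(K_{5}) = 4. Combining the bounds, tw(G) = 4.

Treewidth 4.
Bags: B1 = {0, 3, 5, 6, 8}  B2 = {0, 1, 3, 5, 8}  B3 = {0, 2, 3, 5, 8}  B4 = {0, 3, 5, 7, 8}  B5 = {0, 3, 4, 5, 8}
Tree: B1–B2, B2–B3, B3–B4, B4–B5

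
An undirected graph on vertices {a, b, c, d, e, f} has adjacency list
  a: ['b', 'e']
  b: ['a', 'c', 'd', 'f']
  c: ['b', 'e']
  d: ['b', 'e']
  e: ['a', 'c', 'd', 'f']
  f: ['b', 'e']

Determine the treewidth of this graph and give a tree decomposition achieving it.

Treewidth 2.
One optimal decomposition is:
Bags: B1 = {b, e, f}  B2 = {a, b, e}  B3 = {b, d, e}  B4 = {b, c, e}
Tree: B1–B2, B2–B3, B3–B4

The largest bag has 3 vertices, giving width 2; this decomposition certifies tw(G) ≤ 2. For the lower bound, G contains the cycle e–f–b–a–e, so G is not a forest; only forests have treewidth ≤ 1, hence tw(G) ≥ 2. Hence tw(G) = 2 exactly.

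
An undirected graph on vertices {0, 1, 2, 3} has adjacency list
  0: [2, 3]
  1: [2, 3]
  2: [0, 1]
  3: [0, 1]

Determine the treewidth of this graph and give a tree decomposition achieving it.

Treewidth 2.
One such decomposition:
Bags: B1 = {0, 2, 3}  B2 = {1, 2, 3}
Tree: B1–B2

The largest bag has 3 vertices, giving width 2; this decomposition certifies tw(G) ≤ 2. Since 3–0–2–1–3 is a cycle in G, G is not acyclic. Forests are exactly the graphs of treewidth ≤ 1, so tw(G) ≥ 2. The upper and lower bounds meet at 2, so that is the treewidth.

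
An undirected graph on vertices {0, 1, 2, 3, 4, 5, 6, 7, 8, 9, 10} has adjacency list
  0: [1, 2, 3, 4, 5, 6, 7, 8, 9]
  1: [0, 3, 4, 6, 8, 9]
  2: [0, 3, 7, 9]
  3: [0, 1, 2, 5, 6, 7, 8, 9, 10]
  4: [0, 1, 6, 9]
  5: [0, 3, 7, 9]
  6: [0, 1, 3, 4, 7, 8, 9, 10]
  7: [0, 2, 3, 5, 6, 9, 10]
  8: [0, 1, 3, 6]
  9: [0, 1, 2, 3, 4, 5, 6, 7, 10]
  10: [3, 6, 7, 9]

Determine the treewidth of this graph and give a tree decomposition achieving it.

Every bag has size at most 5, so the width is 5 − 1 = 4 and tw(G) ≤ 4. Conversely, {0, 1, 3, 6, 8} is a clique of size 5, and the vertices of any clique must share a bag in every tree decomposition; so some bag has ≥ 5 vertices and tw(G) ≥ 4. Therefore the treewidth is 4.

Treewidth 4.
One optimal decomposition is:
Bags: B1 = {0, 3, 6, 7, 9}  B2 = {3, 6, 7, 9, 10}  B3 = {0, 2, 3, 7, 9}  B4 = {0, 3, 5, 7, 9}  B5 = {0, 1, 3, 6, 9}  B6 = {0, 1, 4, 6, 9}  B7 = {0, 1, 3, 6, 8}
Tree: B1–B2, B1–B3, B1–B4, B1–B5, B5–B6, B5–B7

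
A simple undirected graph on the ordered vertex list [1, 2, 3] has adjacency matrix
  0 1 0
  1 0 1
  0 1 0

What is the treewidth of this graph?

A width-1 tree decomposition is:
Bags: B1 = {2, 3}  B2 = {1, 2}
Tree: B1–B2
The largest bag has 2 vertices, giving width 1; this decomposition certifies tw(G) ≤ 1. G has an edge, so its treewidth is at least 1. The upper and lower bounds meet at 1, so that is the treewidth.

1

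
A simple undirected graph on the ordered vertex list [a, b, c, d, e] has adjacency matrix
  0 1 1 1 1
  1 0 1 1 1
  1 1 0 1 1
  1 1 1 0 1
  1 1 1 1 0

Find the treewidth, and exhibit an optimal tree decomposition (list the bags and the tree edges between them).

With just one bag of size 5, the width is 5 − 1 = 4, so tw(G) ≤ 4. For the lower bound, the 5 vertices {a, b, c, d, e} are pairwise adjacent, and any tree decomposition puts a clique entirely inside one bag — forcing width ≥ 4. The upper and lower bounds meet at 4, so that is the treewidth.

Treewidth 4.
One optimal decomposition is:
Bags: B1 = {a, b, c, d, e}
Tree: (single bag)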